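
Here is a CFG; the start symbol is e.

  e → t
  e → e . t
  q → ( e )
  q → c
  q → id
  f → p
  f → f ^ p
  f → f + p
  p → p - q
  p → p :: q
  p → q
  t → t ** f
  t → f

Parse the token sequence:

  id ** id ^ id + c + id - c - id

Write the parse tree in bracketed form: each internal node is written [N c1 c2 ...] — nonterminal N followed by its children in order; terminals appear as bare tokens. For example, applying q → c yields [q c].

[e [t [t [f [p [q id]]]] ** [f [f [f [f [p [q id]]] ^ [p [q id]]] + [p [q c]]] + [p [p [p [q id]] - [q c]] - [q id]]]]]

e
t
t ** f
f ** f
p ** f
q ** f
id ** f
id ** f + p
id ** f + p + p
id ** f ^ p + p + p
id ** p ^ p + p + p
id ** q ^ p + p + p
id ** id ^ p + p + p
id ** id ^ q + p + p
id ** id ^ id + p + p
id ** id ^ id + q + p
id ** id ^ id + c + p
id ** id ^ id + c + p - q
id ** id ^ id + c + p - q - q
id ** id ^ id + c + q - q - q
id ** id ^ id + c + id - q - q
id ** id ^ id + c + id - c - q
id ** id ^ id + c + id - c - id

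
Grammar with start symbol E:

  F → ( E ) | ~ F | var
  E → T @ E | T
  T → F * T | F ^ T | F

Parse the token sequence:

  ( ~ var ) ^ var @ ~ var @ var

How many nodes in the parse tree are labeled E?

[E [T [F ( [E [T [F ~ [F var]]]] )] ^ [T [F var]]] @ [E [T [F ~ [F var]]] @ [E [T [F var]]]]]

4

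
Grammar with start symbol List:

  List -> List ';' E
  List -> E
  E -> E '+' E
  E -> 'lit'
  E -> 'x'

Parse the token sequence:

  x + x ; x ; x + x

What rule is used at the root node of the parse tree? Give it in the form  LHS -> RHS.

List -> List ';' E

[List [List [List [E [E x] + [E x]]] ; [E x]] ; [E [E x] + [E x]]]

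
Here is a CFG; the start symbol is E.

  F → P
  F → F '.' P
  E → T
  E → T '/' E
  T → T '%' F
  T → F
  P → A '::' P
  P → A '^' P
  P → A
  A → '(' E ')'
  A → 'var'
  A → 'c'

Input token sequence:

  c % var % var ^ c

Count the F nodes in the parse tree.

[E [T [T [T [F [P [A c]]]] % [F [P [A var]]]] % [F [P [A var] ^ [P [A c]]]]]]

3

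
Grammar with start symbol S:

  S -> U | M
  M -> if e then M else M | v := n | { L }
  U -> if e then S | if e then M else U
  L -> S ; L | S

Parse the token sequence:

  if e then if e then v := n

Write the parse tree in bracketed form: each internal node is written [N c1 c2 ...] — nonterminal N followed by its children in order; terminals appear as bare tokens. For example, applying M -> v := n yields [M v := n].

S
U
if e then S
if e then U
if e then if e then S
if e then if e then M
if e then if e then v := n

[S [U if e then [S [U if e then [S [M v := n]]]]]]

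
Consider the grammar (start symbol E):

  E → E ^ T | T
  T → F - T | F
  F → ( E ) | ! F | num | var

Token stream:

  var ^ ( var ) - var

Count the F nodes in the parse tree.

4

[E [E [T [F var]]] ^ [T [F ( [E [T [F var]]] )] - [T [F var]]]]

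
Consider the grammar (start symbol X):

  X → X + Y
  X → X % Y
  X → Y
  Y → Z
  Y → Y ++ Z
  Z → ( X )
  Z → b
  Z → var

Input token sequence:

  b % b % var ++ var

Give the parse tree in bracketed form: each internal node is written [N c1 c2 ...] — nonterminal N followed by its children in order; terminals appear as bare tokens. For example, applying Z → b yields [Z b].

X
X % Y
X % Y % Y
Y % Y % Y
Z % Y % Y
b % Y % Y
b % Z % Y
b % b % Y
b % b % Y ++ Z
b % b % Z ++ Z
b % b % var ++ Z
b % b % var ++ var

[X [X [X [Y [Z b]]] % [Y [Z b]]] % [Y [Y [Z var]] ++ [Z var]]]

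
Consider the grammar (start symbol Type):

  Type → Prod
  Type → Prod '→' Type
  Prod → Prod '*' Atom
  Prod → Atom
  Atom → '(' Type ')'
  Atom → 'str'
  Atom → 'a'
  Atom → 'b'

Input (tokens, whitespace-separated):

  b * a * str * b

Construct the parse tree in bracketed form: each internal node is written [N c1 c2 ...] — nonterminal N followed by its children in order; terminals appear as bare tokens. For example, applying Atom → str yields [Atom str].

Type
Prod
Prod * Atom
Prod * Atom * Atom
Prod * Atom * Atom * Atom
Atom * Atom * Atom * Atom
b * Atom * Atom * Atom
b * a * Atom * Atom
b * a * str * Atom
b * a * str * b

[Type [Prod [Prod [Prod [Prod [Atom b]] * [Atom a]] * [Atom str]] * [Atom b]]]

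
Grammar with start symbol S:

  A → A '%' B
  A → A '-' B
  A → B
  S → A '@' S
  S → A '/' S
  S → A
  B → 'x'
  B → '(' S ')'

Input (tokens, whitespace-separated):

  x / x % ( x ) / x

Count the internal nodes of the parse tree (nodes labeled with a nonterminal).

14

[S [A [B x]] / [S [A [A [B x]] % [B ( [S [A [B x]]] )]] / [S [A [B x]]]]]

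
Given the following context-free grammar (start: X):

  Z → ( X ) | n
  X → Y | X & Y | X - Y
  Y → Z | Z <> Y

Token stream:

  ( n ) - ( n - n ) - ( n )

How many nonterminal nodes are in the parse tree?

[X [X [X [Y [Z ( [X [Y [Z n]]] )]]] - [Y [Z ( [X [X [Y [Z n]]] - [Y [Z n]]] )]]] - [Y [Z ( [X [Y [Z n]]] )]]]

21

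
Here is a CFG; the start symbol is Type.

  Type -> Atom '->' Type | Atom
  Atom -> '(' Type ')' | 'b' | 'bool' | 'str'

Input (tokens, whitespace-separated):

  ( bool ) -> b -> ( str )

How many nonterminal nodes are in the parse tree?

10

[Type [Atom ( [Type [Atom bool]] )] -> [Type [Atom b] -> [Type [Atom ( [Type [Atom str]] )]]]]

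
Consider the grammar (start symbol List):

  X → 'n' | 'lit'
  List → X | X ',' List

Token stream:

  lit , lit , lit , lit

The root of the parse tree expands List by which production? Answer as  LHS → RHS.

List → X ',' List

[List [X lit] , [List [X lit] , [List [X lit] , [List [X lit]]]]]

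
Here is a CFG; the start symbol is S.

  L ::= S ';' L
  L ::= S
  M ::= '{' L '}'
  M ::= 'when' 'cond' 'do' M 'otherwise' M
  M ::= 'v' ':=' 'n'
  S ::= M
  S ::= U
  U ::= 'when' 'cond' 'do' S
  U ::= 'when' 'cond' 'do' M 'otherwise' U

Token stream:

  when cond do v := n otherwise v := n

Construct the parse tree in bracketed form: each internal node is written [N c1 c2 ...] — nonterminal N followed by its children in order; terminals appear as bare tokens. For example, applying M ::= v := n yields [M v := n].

S
M
when cond do M otherwise M
when cond do v := n otherwise M
when cond do v := n otherwise v := n

[S [M when cond do [M v := n] otherwise [M v := n]]]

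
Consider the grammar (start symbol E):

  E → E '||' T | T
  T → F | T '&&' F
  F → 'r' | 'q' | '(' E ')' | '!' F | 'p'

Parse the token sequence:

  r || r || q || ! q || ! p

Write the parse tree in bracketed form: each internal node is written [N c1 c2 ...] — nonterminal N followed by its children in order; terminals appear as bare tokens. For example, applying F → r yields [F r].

E
E || T
E || T || T
E || T || T || T
E || T || T || T || T
T || T || T || T || T
F || T || T || T || T
r || T || T || T || T
r || F || T || T || T
r || r || T || T || T
r || r || F || T || T
r || r || q || T || T
r || r || q || F || T
r || r || q || ! F || T
r || r || q || ! q || T
r || r || q || ! q || F
r || r || q || ! q || ! F
r || r || q || ! q || ! p

[E [E [E [E [E [T [F r]]] || [T [F r]]] || [T [F q]]] || [T [F ! [F q]]]] || [T [F ! [F p]]]]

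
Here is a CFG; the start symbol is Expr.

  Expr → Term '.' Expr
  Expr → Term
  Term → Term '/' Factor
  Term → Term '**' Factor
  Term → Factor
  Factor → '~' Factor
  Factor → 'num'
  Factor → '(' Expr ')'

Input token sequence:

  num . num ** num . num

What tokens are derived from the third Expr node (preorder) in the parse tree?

[Expr [Term [Factor num]] . [Expr [Term [Term [Factor num]] ** [Factor num]] . [Expr [Term [Factor num]]]]]

num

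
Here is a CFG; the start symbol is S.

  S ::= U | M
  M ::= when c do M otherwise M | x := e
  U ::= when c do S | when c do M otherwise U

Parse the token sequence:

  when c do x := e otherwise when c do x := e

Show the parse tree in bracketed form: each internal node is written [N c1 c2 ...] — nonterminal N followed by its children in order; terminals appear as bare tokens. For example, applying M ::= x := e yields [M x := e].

S
U
when c do M otherwise U
when c do x := e otherwise U
when c do x := e otherwise when c do S
when c do x := e otherwise when c do M
when c do x := e otherwise when c do x := e

[S [U when c do [M x := e] otherwise [U when c do [S [M x := e]]]]]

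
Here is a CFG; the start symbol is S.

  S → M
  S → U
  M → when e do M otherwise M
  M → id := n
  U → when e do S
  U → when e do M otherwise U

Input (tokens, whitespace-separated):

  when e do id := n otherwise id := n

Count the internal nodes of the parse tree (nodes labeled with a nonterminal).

4

[S [M when e do [M id := n] otherwise [M id := n]]]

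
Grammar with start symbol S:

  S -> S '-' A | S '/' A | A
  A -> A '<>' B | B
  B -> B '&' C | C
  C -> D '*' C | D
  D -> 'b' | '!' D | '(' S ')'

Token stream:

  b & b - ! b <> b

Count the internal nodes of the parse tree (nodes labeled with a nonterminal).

18

[S [S [A [B [B [C [D b]]] & [C [D b]]]]] - [A [A [B [C [D ! [D b]]]]] <> [B [C [D b]]]]]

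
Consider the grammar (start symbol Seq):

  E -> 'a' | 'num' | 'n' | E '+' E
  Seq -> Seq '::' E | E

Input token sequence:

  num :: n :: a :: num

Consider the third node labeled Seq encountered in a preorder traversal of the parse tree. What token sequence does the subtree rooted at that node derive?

num :: n

[Seq [Seq [Seq [Seq [E num]] :: [E n]] :: [E a]] :: [E num]]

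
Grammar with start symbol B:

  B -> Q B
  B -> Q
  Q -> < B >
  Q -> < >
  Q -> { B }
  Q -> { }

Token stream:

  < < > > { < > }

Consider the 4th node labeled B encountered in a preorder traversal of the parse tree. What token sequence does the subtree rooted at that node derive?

[B [Q < [B [Q < >]] >] [B [Q { [B [Q < >]] }]]]

< >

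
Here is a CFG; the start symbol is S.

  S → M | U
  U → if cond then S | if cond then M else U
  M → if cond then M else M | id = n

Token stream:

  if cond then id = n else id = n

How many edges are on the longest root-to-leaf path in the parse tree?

[S [M if cond then [M id = n] else [M id = n]]]

3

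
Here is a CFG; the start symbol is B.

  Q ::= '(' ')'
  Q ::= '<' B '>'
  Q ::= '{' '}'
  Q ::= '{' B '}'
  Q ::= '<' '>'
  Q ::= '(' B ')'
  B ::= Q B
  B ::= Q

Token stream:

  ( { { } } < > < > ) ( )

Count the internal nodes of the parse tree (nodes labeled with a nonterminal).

[B [Q ( [B [Q { [B [Q { }]] }] [B [Q < >] [B [Q < >]]]] )] [B [Q ( )]]]

12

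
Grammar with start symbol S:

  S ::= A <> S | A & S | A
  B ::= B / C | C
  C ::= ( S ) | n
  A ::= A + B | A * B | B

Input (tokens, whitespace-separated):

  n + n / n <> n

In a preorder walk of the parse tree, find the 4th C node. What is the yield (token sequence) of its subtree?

n

[S [A [A [B [C n]]] + [B [B [C n]] / [C n]]] <> [S [A [B [C n]]]]]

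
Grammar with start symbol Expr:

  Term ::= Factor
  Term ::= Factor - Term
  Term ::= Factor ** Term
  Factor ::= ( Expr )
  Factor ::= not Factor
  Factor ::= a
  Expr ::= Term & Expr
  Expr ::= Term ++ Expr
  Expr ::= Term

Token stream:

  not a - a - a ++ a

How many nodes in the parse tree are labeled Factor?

[Expr [Term [Factor not [Factor a]] - [Term [Factor a] - [Term [Factor a]]]] ++ [Expr [Term [Factor a]]]]

5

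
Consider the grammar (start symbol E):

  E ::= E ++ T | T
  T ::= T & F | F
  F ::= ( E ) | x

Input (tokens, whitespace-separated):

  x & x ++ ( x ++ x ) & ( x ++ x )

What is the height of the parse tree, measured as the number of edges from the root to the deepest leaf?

8

[E [E [T [T [F x]] & [F x]]] ++ [T [T [F ( [E [E [T [F x]]] ++ [T [F x]]] )]] & [F ( [E [E [T [F x]]] ++ [T [F x]]] )]]]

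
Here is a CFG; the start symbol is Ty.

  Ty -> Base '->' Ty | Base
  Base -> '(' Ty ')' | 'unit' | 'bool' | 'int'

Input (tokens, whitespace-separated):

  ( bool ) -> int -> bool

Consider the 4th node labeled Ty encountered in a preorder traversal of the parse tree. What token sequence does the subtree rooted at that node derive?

[Ty [Base ( [Ty [Base bool]] )] -> [Ty [Base int] -> [Ty [Base bool]]]]

bool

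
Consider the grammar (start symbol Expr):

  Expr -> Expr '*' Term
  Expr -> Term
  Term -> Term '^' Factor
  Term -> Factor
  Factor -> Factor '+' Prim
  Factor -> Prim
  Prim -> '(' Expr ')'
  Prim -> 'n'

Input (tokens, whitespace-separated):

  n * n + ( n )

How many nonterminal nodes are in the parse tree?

[Expr [Expr [Term [Factor [Prim n]]]] * [Term [Factor [Factor [Prim n]] + [Prim ( [Expr [Term [Factor [Prim n]]]] )]]]]

14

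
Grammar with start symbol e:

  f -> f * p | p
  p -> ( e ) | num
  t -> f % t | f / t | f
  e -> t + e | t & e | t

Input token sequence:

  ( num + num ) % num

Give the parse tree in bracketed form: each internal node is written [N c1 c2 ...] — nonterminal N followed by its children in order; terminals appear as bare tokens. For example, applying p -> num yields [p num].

e
t
f % t
p % t
( e ) % t
( t + e ) % t
( f + e ) % t
( p + e ) % t
( num + e ) % t
( num + t ) % t
( num + f ) % t
( num + p ) % t
( num + num ) % t
( num + num ) % f
( num + num ) % p
( num + num ) % num

[e [t [f [p ( [e [t [f [p num]]] + [e [t [f [p num]]]]] )]] % [t [f [p num]]]]]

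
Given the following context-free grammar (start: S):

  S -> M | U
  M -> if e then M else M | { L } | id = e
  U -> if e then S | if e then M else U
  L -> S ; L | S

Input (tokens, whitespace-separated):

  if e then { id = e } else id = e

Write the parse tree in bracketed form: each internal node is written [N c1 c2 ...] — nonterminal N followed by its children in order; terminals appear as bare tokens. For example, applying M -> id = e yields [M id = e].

[S [M if e then [M { [L [S [M id = e]]] }] else [M id = e]]]

S
M
if e then M else M
if e then { L } else M
if e then { S } else M
if e then { M } else M
if e then { id = e } else M
if e then { id = e } else id = e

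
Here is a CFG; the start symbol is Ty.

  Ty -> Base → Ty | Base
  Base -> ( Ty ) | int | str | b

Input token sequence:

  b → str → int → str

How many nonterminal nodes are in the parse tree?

8

[Ty [Base b] → [Ty [Base str] → [Ty [Base int] → [Ty [Base str]]]]]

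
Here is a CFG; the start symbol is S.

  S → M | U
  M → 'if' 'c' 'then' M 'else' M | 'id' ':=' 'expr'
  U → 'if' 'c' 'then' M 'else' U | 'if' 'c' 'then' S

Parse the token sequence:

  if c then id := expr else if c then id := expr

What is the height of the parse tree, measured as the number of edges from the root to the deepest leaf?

5

[S [U if c then [M id := expr] else [U if c then [S [M id := expr]]]]]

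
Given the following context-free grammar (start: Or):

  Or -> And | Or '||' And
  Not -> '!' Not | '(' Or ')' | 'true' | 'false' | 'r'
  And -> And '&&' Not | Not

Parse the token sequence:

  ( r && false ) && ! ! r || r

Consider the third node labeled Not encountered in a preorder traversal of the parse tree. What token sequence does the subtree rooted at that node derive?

[Or [Or [And [And [Not ( [Or [And [And [Not r]] && [Not false]]] )]] && [Not ! [Not ! [Not r]]]]] || [And [Not r]]]

false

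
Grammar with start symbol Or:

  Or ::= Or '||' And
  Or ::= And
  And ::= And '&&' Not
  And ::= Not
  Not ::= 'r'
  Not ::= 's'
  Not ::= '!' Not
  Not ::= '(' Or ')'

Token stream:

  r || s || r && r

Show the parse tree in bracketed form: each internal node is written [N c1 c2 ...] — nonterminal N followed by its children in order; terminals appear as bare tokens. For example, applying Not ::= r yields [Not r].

Or
Or || And
Or || And || And
And || And || And
Not || And || And
r || And || And
r || Not || And
r || s || And
r || s || And && Not
r || s || Not && Not
r || s || r && Not
r || s || r && r

[Or [Or [Or [And [Not r]]] || [And [Not s]]] || [And [And [Not r]] && [Not r]]]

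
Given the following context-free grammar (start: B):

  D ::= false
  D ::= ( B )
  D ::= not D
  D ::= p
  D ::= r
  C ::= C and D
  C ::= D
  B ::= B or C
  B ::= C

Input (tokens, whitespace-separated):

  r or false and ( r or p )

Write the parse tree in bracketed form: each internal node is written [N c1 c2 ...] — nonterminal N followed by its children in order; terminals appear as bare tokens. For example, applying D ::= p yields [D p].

[B [B [C [D r]]] or [C [C [D false]] and [D ( [B [B [C [D r]]] or [C [D p]]] )]]]

B
B or C
C or C
D or C
r or C
r or C and D
r or D and D
r or false and D
r or false and ( B )
r or false and ( B or C )
r or false and ( C or C )
r or false and ( D or C )
r or false and ( r or C )
r or false and ( r or D )
r or false and ( r or p )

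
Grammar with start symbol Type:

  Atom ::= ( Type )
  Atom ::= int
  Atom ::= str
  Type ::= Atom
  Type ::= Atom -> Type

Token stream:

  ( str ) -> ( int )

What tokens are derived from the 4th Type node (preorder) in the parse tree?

int

[Type [Atom ( [Type [Atom str]] )] -> [Type [Atom ( [Type [Atom int]] )]]]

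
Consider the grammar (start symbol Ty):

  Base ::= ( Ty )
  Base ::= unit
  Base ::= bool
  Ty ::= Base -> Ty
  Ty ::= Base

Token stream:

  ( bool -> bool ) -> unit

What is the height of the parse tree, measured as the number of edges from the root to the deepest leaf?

[Ty [Base ( [Ty [Base bool] -> [Ty [Base bool]]] )] -> [Ty [Base unit]]]

5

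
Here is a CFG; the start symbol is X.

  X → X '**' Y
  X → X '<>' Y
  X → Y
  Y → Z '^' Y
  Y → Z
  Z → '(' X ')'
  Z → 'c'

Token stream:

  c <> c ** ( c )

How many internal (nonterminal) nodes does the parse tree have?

[X [X [X [Y [Z c]]] <> [Y [Z c]]] ** [Y [Z ( [X [Y [Z c]]] )]]]

12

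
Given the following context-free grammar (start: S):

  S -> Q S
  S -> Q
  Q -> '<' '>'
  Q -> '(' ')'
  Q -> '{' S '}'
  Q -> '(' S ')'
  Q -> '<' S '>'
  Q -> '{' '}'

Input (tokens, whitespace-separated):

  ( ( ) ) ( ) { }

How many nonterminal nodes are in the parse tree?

[S [Q ( [S [Q ( )]] )] [S [Q ( )] [S [Q { }]]]]

8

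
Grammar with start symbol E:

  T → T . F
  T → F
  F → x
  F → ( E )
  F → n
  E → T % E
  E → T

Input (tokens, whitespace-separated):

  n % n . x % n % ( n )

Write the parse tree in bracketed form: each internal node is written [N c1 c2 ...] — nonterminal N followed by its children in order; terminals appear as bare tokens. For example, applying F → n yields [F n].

E
T % E
F % E
n % E
n % T % E
n % T . F % E
n % F . F % E
n % n . F % E
n % n . x % E
n % n . x % T % E
n % n . x % F % E
n % n . x % n % E
n % n . x % n % T
n % n . x % n % F
n % n . x % n % ( E )
n % n . x % n % ( T )
n % n . x % n % ( F )
n % n . x % n % ( n )

[E [T [F n]] % [E [T [T [F n]] . [F x]] % [E [T [F n]] % [E [T [F ( [E [T [F n]]] )]]]]]]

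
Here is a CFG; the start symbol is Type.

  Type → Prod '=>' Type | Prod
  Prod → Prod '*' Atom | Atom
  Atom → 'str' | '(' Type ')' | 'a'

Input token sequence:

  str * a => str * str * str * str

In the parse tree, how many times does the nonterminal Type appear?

[Type [Prod [Prod [Atom str]] * [Atom a]] => [Type [Prod [Prod [Prod [Prod [Atom str]] * [Atom str]] * [Atom str]] * [Atom str]]]]

2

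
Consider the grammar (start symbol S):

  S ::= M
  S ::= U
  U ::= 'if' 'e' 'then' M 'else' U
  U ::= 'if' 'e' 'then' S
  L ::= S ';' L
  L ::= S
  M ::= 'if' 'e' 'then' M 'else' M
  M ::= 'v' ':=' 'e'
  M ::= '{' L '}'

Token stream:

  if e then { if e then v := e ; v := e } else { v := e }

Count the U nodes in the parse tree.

[S [M if e then [M { [L [S [U if e then [S [M v := e]]]] ; [L [S [M v := e]]]] }] else [M { [L [S [M v := e]]] }]]]

1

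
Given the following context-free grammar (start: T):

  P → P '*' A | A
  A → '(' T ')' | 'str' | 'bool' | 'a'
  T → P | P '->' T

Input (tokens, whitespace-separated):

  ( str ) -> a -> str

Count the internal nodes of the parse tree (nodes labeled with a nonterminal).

[T [P [A ( [T [P [A str]]] )]] -> [T [P [A a]] -> [T [P [A str]]]]]

12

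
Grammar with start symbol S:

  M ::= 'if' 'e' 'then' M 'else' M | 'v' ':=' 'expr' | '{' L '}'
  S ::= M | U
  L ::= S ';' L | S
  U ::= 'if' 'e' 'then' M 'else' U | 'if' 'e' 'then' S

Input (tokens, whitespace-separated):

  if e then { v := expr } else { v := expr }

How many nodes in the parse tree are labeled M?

[S [M if e then [M { [L [S [M v := expr]]] }] else [M { [L [S [M v := expr]]] }]]]

5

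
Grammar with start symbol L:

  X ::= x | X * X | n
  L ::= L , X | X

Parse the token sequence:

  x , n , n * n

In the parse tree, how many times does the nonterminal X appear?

[L [L [L [X x]] , [X n]] , [X [X n] * [X n]]]

5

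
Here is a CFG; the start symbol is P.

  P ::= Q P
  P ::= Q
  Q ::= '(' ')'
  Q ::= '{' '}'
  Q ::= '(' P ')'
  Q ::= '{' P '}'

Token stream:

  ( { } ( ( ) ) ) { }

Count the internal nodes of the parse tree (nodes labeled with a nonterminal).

10

[P [Q ( [P [Q { }] [P [Q ( [P [Q ( )]] )]]] )] [P [Q { }]]]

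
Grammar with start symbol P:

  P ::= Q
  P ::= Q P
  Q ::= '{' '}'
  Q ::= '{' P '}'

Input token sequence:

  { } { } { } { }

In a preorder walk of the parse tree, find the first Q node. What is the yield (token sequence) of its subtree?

{ }

[P [Q { }] [P [Q { }] [P [Q { }] [P [Q { }]]]]]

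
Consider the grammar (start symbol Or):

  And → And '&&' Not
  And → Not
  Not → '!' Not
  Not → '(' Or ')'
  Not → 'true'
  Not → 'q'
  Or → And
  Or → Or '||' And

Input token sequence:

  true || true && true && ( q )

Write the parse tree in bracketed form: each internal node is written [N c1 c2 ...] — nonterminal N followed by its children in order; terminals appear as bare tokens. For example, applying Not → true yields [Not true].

[Or [Or [And [Not true]]] || [And [And [And [Not true]] && [Not true]] && [Not ( [Or [And [Not q]]] )]]]

Or
Or || And
And || And
Not || And
true || And
true || And && Not
true || And && Not && Not
true || Not && Not && Not
true || true && Not && Not
true || true && true && Not
true || true && true && ( Or )
true || true && true && ( And )
true || true && true && ( Not )
true || true && true && ( q )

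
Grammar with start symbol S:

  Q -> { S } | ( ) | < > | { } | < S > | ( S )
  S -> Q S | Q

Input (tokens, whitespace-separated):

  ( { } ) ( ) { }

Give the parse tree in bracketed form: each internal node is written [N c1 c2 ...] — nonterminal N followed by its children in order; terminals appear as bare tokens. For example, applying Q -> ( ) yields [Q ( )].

[S [Q ( [S [Q { }]] )] [S [Q ( )] [S [Q { }]]]]

S
Q S
( S ) S
( Q ) S
( { } ) S
( { } ) Q S
( { } ) ( ) S
( { } ) ( ) Q
( { } ) ( ) { }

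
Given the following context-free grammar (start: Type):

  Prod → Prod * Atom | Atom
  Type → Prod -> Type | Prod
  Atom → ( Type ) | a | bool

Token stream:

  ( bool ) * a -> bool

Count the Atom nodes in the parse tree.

4

[Type [Prod [Prod [Atom ( [Type [Prod [Atom bool]]] )]] * [Atom a]] -> [Type [Prod [Atom bool]]]]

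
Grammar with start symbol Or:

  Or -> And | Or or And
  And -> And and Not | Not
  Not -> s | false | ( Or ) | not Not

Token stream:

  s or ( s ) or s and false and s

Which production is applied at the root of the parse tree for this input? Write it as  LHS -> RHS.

[Or [Or [Or [And [Not s]]] or [And [Not ( [Or [And [Not s]]] )]]] or [And [And [And [Not s]] and [Not false]] and [Not s]]]

Or -> Or or And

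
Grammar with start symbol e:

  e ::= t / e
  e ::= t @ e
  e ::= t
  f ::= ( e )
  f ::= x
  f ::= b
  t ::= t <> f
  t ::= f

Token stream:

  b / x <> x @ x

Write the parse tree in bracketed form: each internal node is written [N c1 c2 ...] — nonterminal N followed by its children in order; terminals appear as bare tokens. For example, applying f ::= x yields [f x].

e
t / e
f / e
b / e
b / t @ e
b / t <> f @ e
b / f <> f @ e
b / x <> f @ e
b / x <> x @ e
b / x <> x @ t
b / x <> x @ f
b / x <> x @ x

[e [t [f b]] / [e [t [t [f x]] <> [f x]] @ [e [t [f x]]]]]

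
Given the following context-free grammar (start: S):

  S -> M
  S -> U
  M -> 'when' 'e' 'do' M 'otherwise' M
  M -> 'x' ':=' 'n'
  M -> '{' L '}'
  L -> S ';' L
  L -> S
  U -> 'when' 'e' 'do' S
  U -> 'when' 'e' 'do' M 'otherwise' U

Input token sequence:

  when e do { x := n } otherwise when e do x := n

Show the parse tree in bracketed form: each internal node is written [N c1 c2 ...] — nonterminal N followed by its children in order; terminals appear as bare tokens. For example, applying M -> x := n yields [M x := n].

S
U
when e do M otherwise U
when e do { L } otherwise U
when e do { S } otherwise U
when e do { M } otherwise U
when e do { x := n } otherwise U
when e do { x := n } otherwise when e do S
when e do { x := n } otherwise when e do M
when e do { x := n } otherwise when e do x := n

[S [U when e do [M { [L [S [M x := n]]] }] otherwise [U when e do [S [M x := n]]]]]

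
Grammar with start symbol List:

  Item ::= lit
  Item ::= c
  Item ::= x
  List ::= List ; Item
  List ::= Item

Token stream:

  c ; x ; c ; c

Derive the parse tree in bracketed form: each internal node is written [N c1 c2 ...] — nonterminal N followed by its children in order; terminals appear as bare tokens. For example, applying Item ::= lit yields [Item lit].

[List [List [List [List [Item c]] ; [Item x]] ; [Item c]] ; [Item c]]

List
List ; Item
List ; Item ; Item
List ; Item ; Item ; Item
Item ; Item ; Item ; Item
c ; Item ; Item ; Item
c ; x ; Item ; Item
c ; x ; c ; Item
c ; x ; c ; c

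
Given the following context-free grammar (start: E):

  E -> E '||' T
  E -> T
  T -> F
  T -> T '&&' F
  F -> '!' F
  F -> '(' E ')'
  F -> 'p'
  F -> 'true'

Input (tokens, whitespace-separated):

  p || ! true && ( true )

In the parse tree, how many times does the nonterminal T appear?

[E [E [T [F p]]] || [T [T [F ! [F true]]] && [F ( [E [T [F true]]] )]]]

4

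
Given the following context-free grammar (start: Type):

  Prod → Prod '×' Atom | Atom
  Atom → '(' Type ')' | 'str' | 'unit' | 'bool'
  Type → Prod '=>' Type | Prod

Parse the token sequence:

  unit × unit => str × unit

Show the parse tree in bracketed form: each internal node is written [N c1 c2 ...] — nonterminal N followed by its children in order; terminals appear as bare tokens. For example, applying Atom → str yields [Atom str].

Type
Prod => Type
Prod × Atom => Type
Atom × Atom => Type
unit × Atom => Type
unit × unit => Type
unit × unit => Prod
unit × unit => Prod × Atom
unit × unit => Atom × Atom
unit × unit => str × Atom
unit × unit => str × unit

[Type [Prod [Prod [Atom unit]] × [Atom unit]] => [Type [Prod [Prod [Atom str]] × [Atom unit]]]]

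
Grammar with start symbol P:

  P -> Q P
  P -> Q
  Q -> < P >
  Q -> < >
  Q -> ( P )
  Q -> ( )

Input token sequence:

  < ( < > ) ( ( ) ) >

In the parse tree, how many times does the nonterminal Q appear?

[P [Q < [P [Q ( [P [Q < >]] )] [P [Q ( [P [Q ( )]] )]]] >]]

5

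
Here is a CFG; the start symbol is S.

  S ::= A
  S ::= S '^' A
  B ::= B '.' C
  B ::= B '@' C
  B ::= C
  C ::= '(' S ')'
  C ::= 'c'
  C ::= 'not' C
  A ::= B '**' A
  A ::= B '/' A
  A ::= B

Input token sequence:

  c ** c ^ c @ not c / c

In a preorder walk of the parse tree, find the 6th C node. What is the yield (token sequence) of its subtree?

[S [S [A [B [C c]] ** [A [B [C c]]]]] ^ [A [B [B [C c]] @ [C not [C c]]] / [A [B [C c]]]]]

c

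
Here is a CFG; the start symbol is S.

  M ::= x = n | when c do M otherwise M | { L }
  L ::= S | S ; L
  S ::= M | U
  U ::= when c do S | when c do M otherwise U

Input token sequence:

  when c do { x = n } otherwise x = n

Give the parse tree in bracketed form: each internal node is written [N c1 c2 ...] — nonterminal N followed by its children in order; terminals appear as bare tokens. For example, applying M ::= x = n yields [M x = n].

S
M
when c do M otherwise M
when c do { L } otherwise M
when c do { S } otherwise M
when c do { M } otherwise M
when c do { x = n } otherwise M
when c do { x = n } otherwise x = n

[S [M when c do [M { [L [S [M x = n]]] }] otherwise [M x = n]]]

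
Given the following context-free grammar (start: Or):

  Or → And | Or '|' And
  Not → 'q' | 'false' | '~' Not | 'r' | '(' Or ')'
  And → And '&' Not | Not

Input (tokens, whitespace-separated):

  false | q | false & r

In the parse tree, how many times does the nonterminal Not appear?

[Or [Or [Or [And [Not false]]] | [And [Not q]]] | [And [And [Not false]] & [Not r]]]

4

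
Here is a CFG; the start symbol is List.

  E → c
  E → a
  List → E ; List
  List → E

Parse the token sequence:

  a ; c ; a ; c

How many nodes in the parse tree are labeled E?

[List [E a] ; [List [E c] ; [List [E a] ; [List [E c]]]]]

4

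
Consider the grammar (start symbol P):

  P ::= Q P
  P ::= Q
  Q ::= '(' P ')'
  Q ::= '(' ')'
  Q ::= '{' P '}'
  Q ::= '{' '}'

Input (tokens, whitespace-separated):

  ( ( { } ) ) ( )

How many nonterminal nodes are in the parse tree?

[P [Q ( [P [Q ( [P [Q { }]] )]] )] [P [Q ( )]]]

8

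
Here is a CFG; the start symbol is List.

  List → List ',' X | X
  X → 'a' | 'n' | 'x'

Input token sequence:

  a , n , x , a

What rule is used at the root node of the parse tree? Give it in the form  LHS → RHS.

[List [List [List [List [X a]] , [X n]] , [X x]] , [X a]]

List → List ',' X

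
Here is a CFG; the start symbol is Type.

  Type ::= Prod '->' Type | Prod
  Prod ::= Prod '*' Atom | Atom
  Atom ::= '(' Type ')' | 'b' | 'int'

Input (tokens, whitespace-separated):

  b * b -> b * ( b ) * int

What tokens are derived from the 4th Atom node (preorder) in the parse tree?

[Type [Prod [Prod [Atom b]] * [Atom b]] -> [Type [Prod [Prod [Prod [Atom b]] * [Atom ( [Type [Prod [Atom b]]] )]] * [Atom int]]]]

( b )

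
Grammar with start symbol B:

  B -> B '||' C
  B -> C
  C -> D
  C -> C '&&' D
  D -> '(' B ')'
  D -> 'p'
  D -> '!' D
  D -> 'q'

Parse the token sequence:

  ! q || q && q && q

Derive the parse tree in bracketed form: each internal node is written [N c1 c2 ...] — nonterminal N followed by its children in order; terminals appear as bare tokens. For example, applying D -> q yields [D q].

B
B || C
C || C
D || C
! D || C
! q || C
! q || C && D
! q || C && D && D
! q || D && D && D
! q || q && D && D
! q || q && q && D
! q || q && q && q

[B [B [C [D ! [D q]]]] || [C [C [C [D q]] && [D q]] && [D q]]]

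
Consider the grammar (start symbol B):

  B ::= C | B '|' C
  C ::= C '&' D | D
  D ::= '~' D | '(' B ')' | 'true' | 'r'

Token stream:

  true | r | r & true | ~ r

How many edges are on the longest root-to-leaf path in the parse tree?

6

[B [B [B [B [C [D true]]] | [C [D r]]] | [C [C [D r]] & [D true]]] | [C [D ~ [D r]]]]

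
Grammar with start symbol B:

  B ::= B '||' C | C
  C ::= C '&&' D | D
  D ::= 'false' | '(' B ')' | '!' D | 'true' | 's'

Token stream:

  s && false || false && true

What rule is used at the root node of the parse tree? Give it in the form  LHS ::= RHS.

B ::= B '||' C

[B [B [C [C [D s]] && [D false]]] || [C [C [D false]] && [D true]]]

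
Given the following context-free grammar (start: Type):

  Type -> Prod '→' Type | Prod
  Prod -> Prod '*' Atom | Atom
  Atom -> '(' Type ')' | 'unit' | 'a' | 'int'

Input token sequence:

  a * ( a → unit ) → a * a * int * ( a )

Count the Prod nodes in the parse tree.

[Type [Prod [Prod [Atom a]] * [Atom ( [Type [Prod [Atom a]] → [Type [Prod [Atom unit]]]] )]] → [Type [Prod [Prod [Prod [Prod [Atom a]] * [Atom a]] * [Atom int]] * [Atom ( [Type [Prod [Atom a]]] )]]]]

9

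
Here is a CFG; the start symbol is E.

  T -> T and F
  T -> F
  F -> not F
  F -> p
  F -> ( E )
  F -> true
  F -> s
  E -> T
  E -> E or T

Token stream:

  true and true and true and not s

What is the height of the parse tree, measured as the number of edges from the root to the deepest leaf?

6

[E [T [T [T [T [F true]] and [F true]] and [F true]] and [F not [F s]]]]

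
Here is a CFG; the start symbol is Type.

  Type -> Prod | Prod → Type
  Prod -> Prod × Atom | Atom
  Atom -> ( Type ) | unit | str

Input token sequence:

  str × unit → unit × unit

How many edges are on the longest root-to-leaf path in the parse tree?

[Type [Prod [Prod [Atom str]] × [Atom unit]] → [Type [Prod [Prod [Atom unit]] × [Atom unit]]]]

5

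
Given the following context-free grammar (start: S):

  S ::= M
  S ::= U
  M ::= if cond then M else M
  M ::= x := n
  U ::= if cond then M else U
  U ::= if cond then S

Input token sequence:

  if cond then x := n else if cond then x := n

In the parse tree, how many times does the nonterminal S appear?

[S [U if cond then [M x := n] else [U if cond then [S [M x := n]]]]]

2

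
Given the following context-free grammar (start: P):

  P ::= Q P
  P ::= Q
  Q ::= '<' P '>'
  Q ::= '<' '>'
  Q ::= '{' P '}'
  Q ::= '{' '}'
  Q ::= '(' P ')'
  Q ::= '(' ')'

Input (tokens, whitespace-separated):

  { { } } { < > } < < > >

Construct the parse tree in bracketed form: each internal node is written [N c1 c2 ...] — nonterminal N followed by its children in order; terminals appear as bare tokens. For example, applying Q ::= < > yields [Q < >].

P
Q P
{ P } P
{ Q } P
{ { } } P
{ { } } Q P
{ { } } { P } P
{ { } } { Q } P
{ { } } { < > } P
{ { } } { < > } Q
{ { } } { < > } < P >
{ { } } { < > } < Q >
{ { } } { < > } < < > >

[P [Q { [P [Q { }]] }] [P [Q { [P [Q < >]] }] [P [Q < [P [Q < >]] >]]]]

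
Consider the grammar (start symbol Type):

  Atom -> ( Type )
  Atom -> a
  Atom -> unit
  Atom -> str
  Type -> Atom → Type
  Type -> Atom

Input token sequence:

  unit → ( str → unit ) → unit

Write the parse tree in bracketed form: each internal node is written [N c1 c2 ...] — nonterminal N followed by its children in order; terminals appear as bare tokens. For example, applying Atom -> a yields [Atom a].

[Type [Atom unit] → [Type [Atom ( [Type [Atom str] → [Type [Atom unit]]] )] → [Type [Atom unit]]]]

Type
Atom → Type
unit → Type
unit → Atom → Type
unit → ( Type ) → Type
unit → ( Atom → Type ) → Type
unit → ( str → Type ) → Type
unit → ( str → Atom ) → Type
unit → ( str → unit ) → Type
unit → ( str → unit ) → Atom
unit → ( str → unit ) → unit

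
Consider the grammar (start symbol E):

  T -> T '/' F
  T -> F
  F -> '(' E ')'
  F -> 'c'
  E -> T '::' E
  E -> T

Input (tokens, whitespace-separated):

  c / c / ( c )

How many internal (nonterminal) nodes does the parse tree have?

[E [T [T [T [F c]] / [F c]] / [F ( [E [T [F c]]] )]]]

10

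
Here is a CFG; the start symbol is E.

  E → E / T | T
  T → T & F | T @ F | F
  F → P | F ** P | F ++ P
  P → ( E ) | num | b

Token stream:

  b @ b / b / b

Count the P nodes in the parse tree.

[E [E [E [T [T [F [P b]]] @ [F [P b]]]] / [T [F [P b]]]] / [T [F [P b]]]]

4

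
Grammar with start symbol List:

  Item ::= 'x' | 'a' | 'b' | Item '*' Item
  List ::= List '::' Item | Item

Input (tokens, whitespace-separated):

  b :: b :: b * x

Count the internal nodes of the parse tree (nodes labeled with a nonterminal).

8

[List [List [List [Item b]] :: [Item b]] :: [Item [Item b] * [Item x]]]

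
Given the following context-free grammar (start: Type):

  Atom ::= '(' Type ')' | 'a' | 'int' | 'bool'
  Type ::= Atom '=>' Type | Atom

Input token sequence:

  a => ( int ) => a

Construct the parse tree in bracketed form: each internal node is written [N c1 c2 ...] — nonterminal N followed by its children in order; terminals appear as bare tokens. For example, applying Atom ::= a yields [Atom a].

Type
Atom => Type
a => Type
a => Atom => Type
a => ( Type ) => Type
a => ( Atom ) => Type
a => ( int ) => Type
a => ( int ) => Atom
a => ( int ) => a

[Type [Atom a] => [Type [Atom ( [Type [Atom int]] )] => [Type [Atom a]]]]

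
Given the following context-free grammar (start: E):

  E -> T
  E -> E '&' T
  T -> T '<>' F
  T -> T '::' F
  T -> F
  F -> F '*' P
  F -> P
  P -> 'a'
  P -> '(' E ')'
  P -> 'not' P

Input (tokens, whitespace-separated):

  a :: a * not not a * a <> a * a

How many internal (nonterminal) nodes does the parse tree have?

[E [T [T [T [F [P a]]] :: [F [F [F [P a]] * [P not [P not [P a]]]] * [P a]]] <> [F [F [P a]] * [P a]]]]

18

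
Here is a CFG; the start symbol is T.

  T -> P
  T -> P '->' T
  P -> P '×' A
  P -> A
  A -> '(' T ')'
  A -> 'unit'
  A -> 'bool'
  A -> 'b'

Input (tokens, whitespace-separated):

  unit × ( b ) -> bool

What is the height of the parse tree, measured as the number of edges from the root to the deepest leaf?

[T [P [P [A unit]] × [A ( [T [P [A b]]] )]] -> [T [P [A bool]]]]

6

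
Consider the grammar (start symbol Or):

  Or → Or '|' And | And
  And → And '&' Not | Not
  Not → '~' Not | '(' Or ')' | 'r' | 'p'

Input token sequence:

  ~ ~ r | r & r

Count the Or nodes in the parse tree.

2

[Or [Or [And [Not ~ [Not ~ [Not r]]]]] | [And [And [Not r]] & [Not r]]]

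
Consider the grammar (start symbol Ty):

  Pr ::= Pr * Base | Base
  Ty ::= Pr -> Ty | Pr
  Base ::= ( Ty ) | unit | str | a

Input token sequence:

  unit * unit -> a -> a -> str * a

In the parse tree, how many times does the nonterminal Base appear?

[Ty [Pr [Pr [Base unit]] * [Base unit]] -> [Ty [Pr [Base a]] -> [Ty [Pr [Base a]] -> [Ty [Pr [Pr [Base str]] * [Base a]]]]]]

6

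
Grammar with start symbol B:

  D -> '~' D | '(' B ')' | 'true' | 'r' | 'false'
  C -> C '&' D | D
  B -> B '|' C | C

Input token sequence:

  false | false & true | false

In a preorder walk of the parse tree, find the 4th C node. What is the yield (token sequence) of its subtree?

[B [B [B [C [D false]]] | [C [C [D false]] & [D true]]] | [C [D false]]]

false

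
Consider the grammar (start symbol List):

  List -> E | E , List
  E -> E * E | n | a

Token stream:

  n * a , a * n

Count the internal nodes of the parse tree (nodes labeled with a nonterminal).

[List [E [E n] * [E a]] , [List [E [E a] * [E n]]]]

8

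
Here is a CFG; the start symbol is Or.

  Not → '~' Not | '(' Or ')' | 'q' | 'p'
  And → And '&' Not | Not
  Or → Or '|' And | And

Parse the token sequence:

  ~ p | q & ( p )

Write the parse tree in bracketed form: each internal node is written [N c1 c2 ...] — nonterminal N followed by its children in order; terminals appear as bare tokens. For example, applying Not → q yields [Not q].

Or
Or | And
And | And
Not | And
~ Not | And
~ p | And
~ p | And & Not
~ p | Not & Not
~ p | q & Not
~ p | q & ( Or )
~ p | q & ( And )
~ p | q & ( Not )
~ p | q & ( p )

[Or [Or [And [Not ~ [Not p]]]] | [And [And [Not q]] & [Not ( [Or [And [Not p]]] )]]]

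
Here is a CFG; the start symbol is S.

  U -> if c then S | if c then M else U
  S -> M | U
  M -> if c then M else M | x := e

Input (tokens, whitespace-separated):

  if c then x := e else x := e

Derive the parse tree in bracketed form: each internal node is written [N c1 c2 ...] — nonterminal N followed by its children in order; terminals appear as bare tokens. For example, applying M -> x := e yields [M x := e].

[S [M if c then [M x := e] else [M x := e]]]

S
M
if c then M else M
if c then x := e else M
if c then x := e else x := e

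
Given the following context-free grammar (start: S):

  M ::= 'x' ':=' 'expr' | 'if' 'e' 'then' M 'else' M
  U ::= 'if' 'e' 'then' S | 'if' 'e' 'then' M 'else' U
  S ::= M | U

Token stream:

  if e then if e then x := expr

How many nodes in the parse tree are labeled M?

[S [U if e then [S [U if e then [S [M x := expr]]]]]]

1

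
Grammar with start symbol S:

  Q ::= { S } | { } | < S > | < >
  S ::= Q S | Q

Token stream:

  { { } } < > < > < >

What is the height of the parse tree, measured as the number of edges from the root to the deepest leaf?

5

[S [Q { [S [Q { }]] }] [S [Q < >] [S [Q < >] [S [Q < >]]]]]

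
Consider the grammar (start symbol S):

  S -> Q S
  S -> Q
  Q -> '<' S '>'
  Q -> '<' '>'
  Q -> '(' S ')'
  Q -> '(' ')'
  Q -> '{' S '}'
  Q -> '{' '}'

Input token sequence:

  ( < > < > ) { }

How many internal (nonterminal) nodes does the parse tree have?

8

[S [Q ( [S [Q < >] [S [Q < >]]] )] [S [Q { }]]]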